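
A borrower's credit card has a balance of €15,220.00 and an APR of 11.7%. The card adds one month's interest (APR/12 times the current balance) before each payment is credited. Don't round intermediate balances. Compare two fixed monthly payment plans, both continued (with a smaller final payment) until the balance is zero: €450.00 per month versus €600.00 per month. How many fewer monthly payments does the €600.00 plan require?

Monthly rate r = 11.7%/12 = 0.975% = 0.00975.
At €450.00/mo: n = ⌈−ln(1 − rB₀/P)/ln(1+r)⌉ = 42 payments (last €107.79); total interest = total paid − €15,220.00 = €3,337.79.
At €600.00/mo: 30 payments (last €170.10); total interest €2,350.10.
Payments saved = 42 − 30 = 12.

12 fewer payments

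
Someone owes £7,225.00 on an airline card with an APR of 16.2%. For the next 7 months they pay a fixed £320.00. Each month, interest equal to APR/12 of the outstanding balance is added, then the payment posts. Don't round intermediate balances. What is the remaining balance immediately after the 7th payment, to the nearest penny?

Monthly rate r = 16.2%/12 = 1.35% = 0.0135.
Each month: B ← B·(1+r) − £320.00.
Month 1: interest £97.54; balance after payment £7,002.54.
Month 2: interest £94.53; balance after payment £6,777.07.
Month 3: interest £91.49; balance after payment £6,548.56.
Month 4: interest £88.41; balance after payment £6,316.97.
Month 5: interest £85.28; balance after payment £6,082.25.
Month 6: interest £82.11; balance after payment £5,844.36.
Month 7: interest £78.90; balance after payment £5,603.26.

£5,603.26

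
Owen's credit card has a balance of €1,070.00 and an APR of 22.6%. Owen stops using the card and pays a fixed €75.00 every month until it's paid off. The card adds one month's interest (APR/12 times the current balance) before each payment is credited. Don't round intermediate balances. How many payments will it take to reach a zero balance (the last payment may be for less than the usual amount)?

17 months

Monthly rate r = 22.6%/12 = 1.88333% = 0.0188333.
Recurrence: B ← B·(1+r) − €75.00.
Month 1: interest €20.15; balance after payment €1,015.15.
Month 2: interest €19.12; balance after payment €959.27.
Closed form: n = −ln(1 − rB₀/P)/ln(1+r) = −ln(0.73131)/ln(1.01883) ≈ 16.771, so the balance reaches zero during payment 17.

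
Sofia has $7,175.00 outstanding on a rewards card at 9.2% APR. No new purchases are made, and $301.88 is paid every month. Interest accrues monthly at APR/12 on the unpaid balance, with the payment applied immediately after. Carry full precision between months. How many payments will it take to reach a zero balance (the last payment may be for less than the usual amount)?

27 months

Monthly rate r = 9.2%/12 = 0.766667% = 0.00766667.
Recurrence: B ← B·(1+r) − $301.88.
Month 1: interest $55.01; balance after payment $6,928.13.
Month 2: interest $53.12; balance after payment $6,679.36.
Closed form: n = −ln(1 − rB₀/P)/ln(1+r) = −ln(0.81778)/ln(1.00767) ≈ 26.339, so the balance reaches zero during payment 27.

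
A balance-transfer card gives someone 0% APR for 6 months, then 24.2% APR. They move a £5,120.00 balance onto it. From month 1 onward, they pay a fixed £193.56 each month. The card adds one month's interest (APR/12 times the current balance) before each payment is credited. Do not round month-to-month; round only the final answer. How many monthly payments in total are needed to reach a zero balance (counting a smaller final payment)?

Promo months 1–6 at r₀ = 0%/12 = 0; months 7+ at r₁ = 24.2%/12 = 0.0201667.
After month 6 (no interest yet): B = £5,120.00 − 6·£193.56 = £3,958.64.
Then at r₁ with £193.56/mo: n₂ = −ln(1 − r₁·B/P)/ln(1+r₁) ≈ 26.63 → 27 more payments.

33 payments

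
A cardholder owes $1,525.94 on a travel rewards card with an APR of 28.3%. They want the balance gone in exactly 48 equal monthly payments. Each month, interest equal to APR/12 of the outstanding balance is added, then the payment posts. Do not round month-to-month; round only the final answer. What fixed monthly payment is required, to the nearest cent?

Monthly rate r = 28.3%/12 = 2.35833% = 0.0235833.
Level-payment amortization: P = B₀·r / (1 − (1+r)^(−n)) = 1525.94·0.0235833 / (1 − 1.02358^(−48)).
Denominator 1 − (1+r)^(−48) = 0.673347398.
P = 35.9868 / 0.673347398 ≈ 53.44.

$53.44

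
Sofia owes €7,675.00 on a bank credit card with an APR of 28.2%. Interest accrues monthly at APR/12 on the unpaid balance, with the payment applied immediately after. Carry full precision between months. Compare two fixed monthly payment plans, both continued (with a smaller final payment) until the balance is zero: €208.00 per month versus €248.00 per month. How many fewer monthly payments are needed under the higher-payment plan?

Monthly rate r = 28.2%/12 = 2.35% = 0.0235.
At €208.00/mo: n = ⌈−ln(1 − rB₀/P)/ln(1+r)⌉ = 87 payments (last €186.00); total interest = total paid − €7,675.00 = €10,399.00.
At €248.00/mo: 56 payments (last €232.06); total interest €6,197.06.
Payments saved = 87 − 56 = 31.

31 fewer payments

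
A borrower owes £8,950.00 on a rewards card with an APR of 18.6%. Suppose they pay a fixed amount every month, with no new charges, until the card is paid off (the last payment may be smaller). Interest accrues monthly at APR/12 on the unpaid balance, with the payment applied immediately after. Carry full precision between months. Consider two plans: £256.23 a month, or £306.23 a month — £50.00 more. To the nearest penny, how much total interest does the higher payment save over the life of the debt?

Monthly rate r = 18.6%/12 = 1.55% = 0.0155.
At £256.23/mo: n = ⌈−ln(1 − rB₀/P)/ln(1+r)⌉ = 51 payments (last £176.00); total interest = total paid − £8,950.00 = £4,037.50.
At £306.23/mo: 40 payments (last £69.30); total interest £3,062.27.
Interest saved = £4,037.50 − £3,062.27 = £975.23.

£975.23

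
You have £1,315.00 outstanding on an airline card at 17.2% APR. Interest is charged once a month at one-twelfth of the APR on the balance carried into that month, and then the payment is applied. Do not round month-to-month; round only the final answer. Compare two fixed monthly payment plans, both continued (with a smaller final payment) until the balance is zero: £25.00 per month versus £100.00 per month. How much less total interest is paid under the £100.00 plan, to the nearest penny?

Monthly rate r = 17.2%/12 = 1.43333% = 0.0143333.
At £25.00/mo: n = ⌈−ln(1 − rB₀/P)/ln(1+r)⌉ = 99 payments (last £13.15); total interest = total paid − £1,315.00 = £1,148.15.
At £100.00/mo: 15 payments (last £67.67); total interest £152.67.
Interest saved = £1,148.15 − £152.67 = £995.48.

£995.48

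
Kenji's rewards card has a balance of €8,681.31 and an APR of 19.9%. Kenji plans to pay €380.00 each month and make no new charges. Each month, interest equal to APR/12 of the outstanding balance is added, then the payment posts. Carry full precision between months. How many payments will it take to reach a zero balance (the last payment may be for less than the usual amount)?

Monthly rate r = 19.9%/12 = 1.65833% = 0.0165833.
Recurrence: B ← B·(1+r) − €380.00.
Month 1: interest €143.97; balance after payment €8,445.28.
Month 2: interest €140.05; balance after payment €8,205.33.
Closed form: n = −ln(1 − rB₀/P)/ln(1+r) = −ln(0.62114)/ln(1.01658) ≈ 28.953, so the balance reaches zero during payment 29.

29 months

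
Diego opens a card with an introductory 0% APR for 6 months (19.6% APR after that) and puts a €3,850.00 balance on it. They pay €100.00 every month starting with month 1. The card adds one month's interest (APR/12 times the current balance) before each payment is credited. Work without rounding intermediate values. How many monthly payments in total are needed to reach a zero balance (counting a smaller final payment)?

Promo months 1–6 at r₀ = 0%/12 = 0; months 7+ at r₁ = 19.6%/12 = 0.0163333.
After month 6 (no interest yet): B = €3,850.00 − 6·€100.00 = €3,250.00.
Then at r₁ with €100.00/mo: n₂ = −ln(1 − r₁·B/P)/ln(1+r₁) ≈ 46.71 → 47 more payments.

53 months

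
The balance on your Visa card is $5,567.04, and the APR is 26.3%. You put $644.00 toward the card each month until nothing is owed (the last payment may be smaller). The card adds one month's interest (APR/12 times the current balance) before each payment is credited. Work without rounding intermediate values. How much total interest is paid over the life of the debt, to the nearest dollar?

Monthly rate r = 26.3%/12 = 2.19167% = 0.0219167.
Payoff takes n = ⌈−ln(1 − rB₀/P)/ln(1+r)⌉ = ⌈9.689⌉ = 10 payments; the last is $445.07.
Total paid = 9·$644.00 + $445.07 = $6,241.07.
Total interest = total paid − principal = $6,241.07 − $5,567.04 = $674.03.

$674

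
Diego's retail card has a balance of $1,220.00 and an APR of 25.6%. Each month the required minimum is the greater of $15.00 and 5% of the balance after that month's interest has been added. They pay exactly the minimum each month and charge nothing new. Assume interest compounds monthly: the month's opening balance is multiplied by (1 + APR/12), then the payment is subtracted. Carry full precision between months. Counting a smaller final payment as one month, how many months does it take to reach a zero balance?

73 months

Monthly rate r = 25.6%/12 = 2.13333% = 0.0213333.
While 5% of the post-interest balance exceeds $15.00, each month B ← (B·(1+r))·(1 − 0.05), i.e. B shrinks by the factor (1+r)·0.95 = 0.97027.
This holds for months 1–48. Entering month 49 the balance is $286.51; 5% of the post-interest balance is now below $15.00, so the flat $15.00 minimum applies from here.
From month 49 a fixed $15.00 at rate r clears $286.51 in 25 more payments. Total: 48 + 25 = 73 months.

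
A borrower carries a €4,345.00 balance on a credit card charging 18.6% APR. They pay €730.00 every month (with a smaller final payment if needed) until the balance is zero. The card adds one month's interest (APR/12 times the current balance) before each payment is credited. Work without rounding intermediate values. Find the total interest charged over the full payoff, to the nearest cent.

€250.08

Monthly rate r = 18.6%/12 = 1.55% = 0.0155.
Payoff takes n = ⌈−ln(1 − rB₀/P)/ln(1+r)⌉ = ⌈6.293⌉ = 7 payments; the last is €215.08.
Total paid = 6·€730.00 + €215.08 = €4,595.08.
Total interest = total paid − principal = €4,595.08 − €4,345.00 = €250.08.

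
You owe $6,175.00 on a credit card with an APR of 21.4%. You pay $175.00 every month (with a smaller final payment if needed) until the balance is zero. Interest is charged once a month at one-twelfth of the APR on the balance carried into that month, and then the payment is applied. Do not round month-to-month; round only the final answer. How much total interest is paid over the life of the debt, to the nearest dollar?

$3,649

Monthly rate r = 21.4%/12 = 1.78333% = 0.0178333.
Payoff takes n = ⌈−ln(1 − rB₀/P)/ln(1+r)⌉ = ⌈56.135⌉ = 57 payments; the last is $23.87.
Total paid = 56·$175.00 + $23.87 = $9,823.87.
Total interest = total paid − principal = $9,823.87 − $6,175.00 = $3,648.87.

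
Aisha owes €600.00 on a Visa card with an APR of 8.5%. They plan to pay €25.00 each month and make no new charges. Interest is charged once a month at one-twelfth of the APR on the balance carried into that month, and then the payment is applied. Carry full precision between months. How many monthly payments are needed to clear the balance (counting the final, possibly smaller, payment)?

27 payments

Monthly rate r = 8.5%/12 = 0.708333% = 0.00708333.
Recurrence: B ← B·(1+r) − €25.00.
Month 1: interest €4.25; balance after payment €579.25.
Month 2: interest €4.10; balance after payment €558.35.
Closed form: n = −ln(1 − rB₀/P)/ln(1+r) = −ln(0.83)/ln(1.00708) ≈ 26.398, so the balance reaches zero during payment 27.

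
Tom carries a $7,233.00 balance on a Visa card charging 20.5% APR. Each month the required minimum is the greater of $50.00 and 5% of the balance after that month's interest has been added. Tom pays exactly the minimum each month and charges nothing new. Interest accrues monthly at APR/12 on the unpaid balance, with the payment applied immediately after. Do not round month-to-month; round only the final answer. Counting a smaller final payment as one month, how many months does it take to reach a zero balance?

Monthly rate r = 20.5%/12 = 1.70833% = 0.0170833.
While 5% of the post-interest balance exceeds $50.00, each month B ← (B·(1+r))·(1 − 0.05), i.e. B shrinks by the factor (1+r)·0.95 = 0.96623.
This holds for months 1–59. Entering month 60 the balance is $952.90; 5% of the post-interest balance is now below $50.00, so the flat $50.00 minimum applies from here.
From month 60 a fixed $50.00 at rate r clears $952.90 in 24 more payments. Total: 59 + 24 = 83 months.

83 months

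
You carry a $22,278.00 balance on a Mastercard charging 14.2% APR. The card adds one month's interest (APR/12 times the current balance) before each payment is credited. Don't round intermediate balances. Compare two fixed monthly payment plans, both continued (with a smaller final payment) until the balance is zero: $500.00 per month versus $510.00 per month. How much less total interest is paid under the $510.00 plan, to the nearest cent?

$301.22

Monthly rate r = 14.2%/12 = 1.18333% = 0.0118333.
At $500.00/mo: n = ⌈−ln(1 − rB₀/P)/ln(1+r)⌉ = 64 payments (last $343.06); total interest = total paid − $22,278.00 = $9,565.06.
At $510.00/mo: 62 payments (last $431.84); total interest $9,263.84.
Interest saved = $9,565.06 − $9,263.84 = $301.22.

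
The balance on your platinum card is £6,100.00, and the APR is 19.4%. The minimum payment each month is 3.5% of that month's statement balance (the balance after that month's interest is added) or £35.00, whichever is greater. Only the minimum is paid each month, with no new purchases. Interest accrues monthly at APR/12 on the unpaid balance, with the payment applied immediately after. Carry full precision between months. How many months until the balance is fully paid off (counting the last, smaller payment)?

Monthly rate r = 19.4%/12 = 1.61667% = 0.0161667.
While 3.5% of the post-interest balance exceeds £35.00, each month B ← (B·(1+r))·(1 − 0.035), i.e. B shrinks by the factor (1+r)·0.965 = 0.9806.
This holds for months 1–94. Entering month 95 the balance is £967.39; 3.5% of the post-interest balance is now below £35.00, so the flat £35.00 minimum applies from here.
From month 95 a fixed £35.00 at rate r clears £967.39 in 37 more payments. Total: 94 + 37 = 131 months.

131 months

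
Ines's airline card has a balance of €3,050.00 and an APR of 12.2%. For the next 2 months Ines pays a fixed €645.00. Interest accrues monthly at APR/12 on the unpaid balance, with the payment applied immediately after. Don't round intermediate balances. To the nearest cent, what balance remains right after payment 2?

Monthly rate r = 12.2%/12 = 1.01667% = 0.0101667.
Each month: B ← B·(1+r) − €645.00.
Month 1: interest €31.01; balance after payment €2,436.01.
Month 2: interest €24.77; balance after payment €1,815.77.

€1,815.77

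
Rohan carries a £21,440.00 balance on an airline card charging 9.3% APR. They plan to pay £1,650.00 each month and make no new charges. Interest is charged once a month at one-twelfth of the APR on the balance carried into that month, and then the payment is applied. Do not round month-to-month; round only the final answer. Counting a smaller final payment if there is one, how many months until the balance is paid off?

Monthly rate r = 9.3%/12 = 0.775% = 0.00775.
Recurrence: B ← B·(1+r) − £1,650.00.
Month 1: interest £166.16; balance after payment £19,956.16.
Month 2: interest £154.66; balance after payment £18,460.82.
Closed form: n = −ln(1 − rB₀/P)/ln(1+r) = −ln(0.8993)/ln(1.00775) ≈ 13.749, so the balance reaches zero during payment 14.

14 months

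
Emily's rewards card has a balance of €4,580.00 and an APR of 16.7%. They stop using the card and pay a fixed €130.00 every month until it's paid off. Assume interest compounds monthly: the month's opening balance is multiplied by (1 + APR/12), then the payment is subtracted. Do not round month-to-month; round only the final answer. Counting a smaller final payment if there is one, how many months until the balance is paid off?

Monthly rate r = 16.7%/12 = 1.39167% = 0.0139167.
Recurrence: B ← B·(1+r) − €130.00.
Month 1: interest €63.74; balance after payment €4,513.74.
Month 2: interest €62.82; balance after payment €4,446.55.
Closed form: n = −ln(1 − rB₀/P)/ln(1+r) = −ln(0.50971)/ln(1.01392) ≈ 48.762, so the balance reaches zero during payment 49.

49 payments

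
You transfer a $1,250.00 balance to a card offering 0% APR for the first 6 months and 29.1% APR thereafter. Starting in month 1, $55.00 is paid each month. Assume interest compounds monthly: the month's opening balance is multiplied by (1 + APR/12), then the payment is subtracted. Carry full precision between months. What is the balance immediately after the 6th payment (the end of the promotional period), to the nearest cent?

$920.00

Promo months 1–6 at r₀ = 0%/12 = 0; months 7+ at r₁ = 29.1%/12 = 0.02425.
After month 6 (no interest yet): B = $1,250.00 − 6·$55.00 = $920.00.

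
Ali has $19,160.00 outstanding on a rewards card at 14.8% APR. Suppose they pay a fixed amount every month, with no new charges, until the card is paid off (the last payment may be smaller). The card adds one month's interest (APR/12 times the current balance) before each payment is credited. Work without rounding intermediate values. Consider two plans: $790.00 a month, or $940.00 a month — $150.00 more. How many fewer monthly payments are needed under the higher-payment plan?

Monthly rate r = 14.8%/12 = 1.23333% = 0.0123333.
At $790.00/mo: n = ⌈−ln(1 − rB₀/P)/ln(1+r)⌉ = 29 payments (last $786.34); total interest = total paid − $19,160.00 = $3,746.34.
At $940.00/mo: 24 payments (last $584.59); total interest $3,044.59.
Payments saved = 29 − 24 = 5.

5 fewer payments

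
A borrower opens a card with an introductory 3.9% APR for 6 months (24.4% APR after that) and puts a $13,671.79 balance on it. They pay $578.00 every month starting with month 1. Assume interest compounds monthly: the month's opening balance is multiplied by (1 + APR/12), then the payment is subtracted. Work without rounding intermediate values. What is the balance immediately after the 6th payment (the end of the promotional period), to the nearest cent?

$10,444.27

Promo months 1–6 at r₀ = 3.9%/12 = 0.00325; months 7+ at r₁ = 24.4%/12 = 0.0203333.
After month 6: iterate B ← B·(1+r₀) − $578.00 for 6 months → $10,444.27.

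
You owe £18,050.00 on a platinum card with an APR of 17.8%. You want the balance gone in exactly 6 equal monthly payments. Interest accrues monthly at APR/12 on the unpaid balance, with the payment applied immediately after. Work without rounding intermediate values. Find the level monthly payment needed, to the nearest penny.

Monthly rate r = 17.8%/12 = 1.48333% = 0.0148333.
Level-payment amortization: P = B₀·r / (1 − (1+r)^(−n)) = 18050.00·0.0148333 / (1 − 1.01483^(−6)).
Denominator 1 − (1+r)^(−6) = 0.0845562626.
P = 267.742 / 0.0845562626 ≈ 3166.43.

£3,166.43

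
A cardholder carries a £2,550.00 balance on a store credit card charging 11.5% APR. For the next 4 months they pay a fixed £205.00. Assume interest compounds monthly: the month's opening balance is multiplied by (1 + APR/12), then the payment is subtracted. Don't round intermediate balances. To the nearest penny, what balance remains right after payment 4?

Monthly rate r = 11.5%/12 = 0.958333% = 0.00958333.
Each month: B ← B·(1+r) − £205.00.
Month 1: interest £24.44; balance after payment £2,369.44.
Month 2: interest £22.71; balance after payment £2,187.14.
Month 3: interest £20.96; balance after payment £2,003.10.
Month 4: interest £19.20; balance after payment £1,817.30.

£1,817.30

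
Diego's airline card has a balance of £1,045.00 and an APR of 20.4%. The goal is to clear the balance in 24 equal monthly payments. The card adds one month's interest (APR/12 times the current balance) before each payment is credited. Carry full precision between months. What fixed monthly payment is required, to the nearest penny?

Monthly rate r = 20.4%/12 = 1.7% = 0.017.
Level-payment amortization: P = B₀·r / (1 − (1+r)^(−n)) = 1045.00·0.017 / (1 − 1.017^(−24)).
Denominator 1 − (1+r)^(−24) = 0.332736868.
P = 17.765 / 0.332736868 ≈ 53.39.

£53.39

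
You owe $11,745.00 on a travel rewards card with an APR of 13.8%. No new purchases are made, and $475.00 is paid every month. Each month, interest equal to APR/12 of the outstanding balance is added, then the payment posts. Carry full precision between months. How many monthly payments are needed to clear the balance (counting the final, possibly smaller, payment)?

30 payments

Monthly rate r = 13.8%/12 = 1.15% = 0.0115.
Recurrence: B ← B·(1+r) − $475.00.
Month 1: interest $135.07; balance after payment $11,405.07.
Month 2: interest $131.16; balance after payment $11,061.23.
Closed form: n = −ln(1 − rB₀/P)/ln(1+r) = −ln(0.71565)/ln(1.0115) ≈ 29.260, so the balance reaches zero during payment 30.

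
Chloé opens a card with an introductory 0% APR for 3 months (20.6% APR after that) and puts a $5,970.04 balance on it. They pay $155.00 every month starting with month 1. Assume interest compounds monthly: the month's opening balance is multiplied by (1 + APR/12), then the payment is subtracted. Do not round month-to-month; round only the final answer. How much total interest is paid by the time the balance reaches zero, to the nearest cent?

$3,062.84

Promo months 1–3 at r₀ = 0%/12 = 0; months 4+ at r₁ = 20.6%/12 = 0.0171667.
After month 3 (no interest yet): B = $5,970.04 − 3·$155.00 = $5,505.04.
Then at r₁ with $155.00/mo: n₂ = −ln(1 − r₁·B/P)/ln(1+r₁) ≈ 55.27 → 56 more payments.
Total paid = 58·$155.00 + $42.88 = $9,032.88; interest = $9,032.88 − $5,970.04 = $3,062.84.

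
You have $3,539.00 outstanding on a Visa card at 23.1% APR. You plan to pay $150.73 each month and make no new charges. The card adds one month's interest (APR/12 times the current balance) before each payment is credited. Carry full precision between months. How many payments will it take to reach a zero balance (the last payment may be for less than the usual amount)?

Monthly rate r = 23.1%/12 = 1.925% = 0.01925.
Recurrence: B ← B·(1+r) − $150.73.
Month 1: interest $68.13; balance after payment $3,456.40.
Month 2: interest $66.54; balance after payment $3,372.20.
Closed form: n = −ln(1 − rB₀/P)/ln(1+r) = −ln(0.54803)/ln(1.01925) ≈ 31.543, so the balance reaches zero during payment 32.

32 payments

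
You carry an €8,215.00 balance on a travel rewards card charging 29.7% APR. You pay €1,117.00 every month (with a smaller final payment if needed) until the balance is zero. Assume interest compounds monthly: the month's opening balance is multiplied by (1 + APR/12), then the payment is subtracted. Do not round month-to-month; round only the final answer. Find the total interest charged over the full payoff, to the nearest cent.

Monthly rate r = 29.7%/12 = 2.475% = 0.02475.
Payoff takes n = ⌈−ln(1 − rB₀/P)/ln(1+r)⌉ = ⌈8.218⌉ = 9 payments; the last is €246.00.
Total paid = 8·€1,117.00 + €246.00 = €9,182.00.
Total interest = total paid − principal = €9,182.00 − €8,215.00 = €967.00.

€967.00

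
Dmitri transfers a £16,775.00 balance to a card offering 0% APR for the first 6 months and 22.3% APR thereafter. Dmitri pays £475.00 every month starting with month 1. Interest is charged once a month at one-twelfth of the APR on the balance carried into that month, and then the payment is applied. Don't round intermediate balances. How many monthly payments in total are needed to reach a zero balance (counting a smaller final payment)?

Promo months 1–6 at r₀ = 0%/12 = 0; months 7+ at r₁ = 22.3%/12 = 0.0185833.
After month 6 (no interest yet): B = £16,775.00 − 6·£475.00 = £13,925.00.
Then at r₁ with £475.00/mo: n₂ = −ln(1 − r₁·B/P)/ln(1+r₁) ≈ 42.74 → 43 more payments.

49 payments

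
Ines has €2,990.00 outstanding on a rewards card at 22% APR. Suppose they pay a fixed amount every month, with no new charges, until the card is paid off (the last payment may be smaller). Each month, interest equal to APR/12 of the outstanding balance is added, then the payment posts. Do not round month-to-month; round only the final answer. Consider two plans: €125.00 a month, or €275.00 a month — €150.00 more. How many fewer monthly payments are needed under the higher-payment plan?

Monthly rate r = 22%/12 = 1.83333% = 0.0183333.
At €125.00/mo: n = ⌈−ln(1 − rB₀/P)/ln(1+r)⌉ = 32 payments (last €96.64); total interest = total paid − €2,990.00 = €981.64.
At €275.00/mo: 13 payments (last €65.59); total interest €375.59.
Payments saved = 32 − 13 = 19.

19 fewer payments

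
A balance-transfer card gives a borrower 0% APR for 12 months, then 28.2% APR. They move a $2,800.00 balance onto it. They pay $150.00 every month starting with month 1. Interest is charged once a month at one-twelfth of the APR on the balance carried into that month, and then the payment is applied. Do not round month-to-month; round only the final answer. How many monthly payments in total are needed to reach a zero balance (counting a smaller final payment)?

Promo months 1–12 at r₀ = 0%/12 = 0; months 13+ at r₁ = 28.2%/12 = 0.0235.
After month 12 (no interest yet): B = $2,800.00 − 12·$150.00 = $1,000.00.
Then at r₁ with $150.00/mo: n₂ = −ln(1 − r₁·B/P)/ln(1+r₁) ≈ 7.34 → 8 more payments.

20 payments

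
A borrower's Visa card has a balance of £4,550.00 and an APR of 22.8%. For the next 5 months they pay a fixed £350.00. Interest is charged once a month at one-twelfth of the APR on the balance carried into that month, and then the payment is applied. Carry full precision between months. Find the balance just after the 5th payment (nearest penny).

£3,181.22

Monthly rate r = 22.8%/12 = 1.9% = 0.019.
Each month: B ← B·(1+r) − £350.00.
Month 1: interest £86.45; balance after payment £4,286.45.
Month 2: interest £81.44; balance after payment £4,017.89.
Month 3: interest £76.34; balance after payment £3,744.23.
Month 4: interest £71.14; balance after payment £3,465.37.
Month 5: interest £65.84; balance after payment £3,181.22.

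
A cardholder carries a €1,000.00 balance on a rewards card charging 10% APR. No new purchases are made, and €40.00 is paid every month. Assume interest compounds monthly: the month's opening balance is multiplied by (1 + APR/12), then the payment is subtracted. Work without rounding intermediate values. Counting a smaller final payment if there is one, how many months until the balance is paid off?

29 months

Monthly rate r = 10%/12 = 0.833333% = 0.00833333.
Recurrence: B ← B·(1+r) − €40.00.
Month 1: interest €8.33; balance after payment €968.33.
Month 2: interest €8.07; balance after payment €936.40.
Closed form: n = −ln(1 − rB₀/P)/ln(1+r) = −ln(0.79167)/ln(1.00833) ≈ 28.150, so the balance reaches zero during payment 29.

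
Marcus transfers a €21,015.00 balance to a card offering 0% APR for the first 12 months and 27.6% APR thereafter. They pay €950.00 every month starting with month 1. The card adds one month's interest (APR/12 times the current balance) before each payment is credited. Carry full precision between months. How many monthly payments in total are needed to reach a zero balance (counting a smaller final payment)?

Promo months 1–12 at r₀ = 0%/12 = 0; months 13+ at r₁ = 27.6%/12 = 0.023.
After month 12 (no interest yet): B = €21,015.00 − 12·€950.00 = €9,615.00.
Then at r₁ with €950.00/mo: n₂ = −ln(1 − r₁·B/P)/ln(1+r₁) ≈ 11.65 → 12 more payments.

24 months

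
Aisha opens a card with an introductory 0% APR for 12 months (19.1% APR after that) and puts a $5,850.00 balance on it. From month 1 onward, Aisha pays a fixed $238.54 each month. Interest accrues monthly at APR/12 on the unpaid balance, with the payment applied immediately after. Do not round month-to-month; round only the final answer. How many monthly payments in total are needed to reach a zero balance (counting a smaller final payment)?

Promo months 1–12 at r₀ = 0%/12 = 0; months 13+ at r₁ = 19.1%/12 = 0.0159167.
After month 12 (no interest yet): B = $5,850.00 − 12·$238.54 = $2,987.52.
Then at r₁ with $238.54/mo: n₂ = −ln(1 − r₁·B/P)/ln(1+r₁) ≈ 14.08 → 15 more payments.

27 months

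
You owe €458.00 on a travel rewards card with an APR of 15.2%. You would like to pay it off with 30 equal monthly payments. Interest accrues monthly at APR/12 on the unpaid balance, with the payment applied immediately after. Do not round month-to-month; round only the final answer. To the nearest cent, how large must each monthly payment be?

€18.45

Monthly rate r = 15.2%/12 = 1.26667% = 0.0126667.
Level-payment amortization: P = B₀·r / (1 − (1+r)^(−n)) = 458.00·0.0126667 / (1 − 1.01267^(−30)).
Denominator 1 − (1+r)^(−30) = 0.314504583.
P = 5.80133 / 0.314504583 ≈ 18.45.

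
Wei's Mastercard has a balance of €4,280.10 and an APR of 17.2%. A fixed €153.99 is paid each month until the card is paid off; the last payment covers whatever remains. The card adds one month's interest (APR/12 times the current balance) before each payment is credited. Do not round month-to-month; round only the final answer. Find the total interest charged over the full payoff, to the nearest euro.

Monthly rate r = 17.2%/12 = 1.43333% = 0.0143333.
Payoff takes n = ⌈−ln(1 − rB₀/P)/ln(1+r)⌉ = ⌈35.706⌉ = 36 payments; the last is €108.87.
Total paid = 35·€153.99 + €108.87 = €5,498.52.
Total interest = total paid − principal = €5,498.52 − €4,280.10 = €1,218.42.

€1,218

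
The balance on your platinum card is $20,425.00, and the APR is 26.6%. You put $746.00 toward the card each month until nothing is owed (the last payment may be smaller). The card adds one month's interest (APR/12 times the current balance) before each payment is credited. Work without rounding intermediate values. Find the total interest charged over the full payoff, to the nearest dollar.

$11,347

Monthly rate r = 26.6%/12 = 2.21667% = 0.0221667.
Payoff takes n = ⌈−ln(1 − rB₀/P)/ln(1+r)⌉ = ⌈42.588⌉ = 43 payments; the last is $440.33.
Total paid = 42·$746.00 + $440.33 = $31,772.33.
Total interest = total paid − principal = $31,772.33 − $20,425.00 = $11,347.33.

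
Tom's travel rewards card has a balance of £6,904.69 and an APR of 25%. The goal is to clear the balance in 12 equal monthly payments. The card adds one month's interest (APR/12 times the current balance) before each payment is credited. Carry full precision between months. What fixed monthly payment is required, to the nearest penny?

£656.25

Monthly rate r = 25%/12 = 2.08333% = 0.0208333.
Level-payment amortization: P = B₀·r / (1 − (1+r)^(−n)) = 6904.69·0.0208333 / (1 − 1.02083^(−12)).
Denominator 1 − (1+r)^(−12) = 0.219196254.
P = 143.848 / 0.219196254 ≈ 656.25.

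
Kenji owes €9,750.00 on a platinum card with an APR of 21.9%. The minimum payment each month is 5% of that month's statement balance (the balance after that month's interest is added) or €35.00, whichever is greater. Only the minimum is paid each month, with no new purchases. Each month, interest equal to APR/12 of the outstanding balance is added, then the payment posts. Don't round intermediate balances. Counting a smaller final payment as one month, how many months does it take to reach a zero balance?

105 months

Monthly rate r = 21.9%/12 = 1.825% = 0.01825.
While 5% of the post-interest balance exceeds €35.00, each month B ← (B·(1+r))·(1 − 0.05), i.e. B shrinks by the factor (1+r)·0.95 = 0.96734.
This holds for months 1–80. Entering month 81 the balance is €684.30; 5% of the post-interest balance is now below €35.00, so the flat €35.00 minimum applies from here.
From month 81 a fixed €35.00 at rate r clears €684.30 in 25 more payments. Total: 80 + 25 = 105 months.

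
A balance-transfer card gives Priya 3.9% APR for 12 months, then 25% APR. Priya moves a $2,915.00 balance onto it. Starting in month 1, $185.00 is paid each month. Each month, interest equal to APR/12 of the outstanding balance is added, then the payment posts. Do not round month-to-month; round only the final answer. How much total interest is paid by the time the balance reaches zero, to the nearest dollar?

Promo months 1–12 at r₀ = 3.9%/12 = 0.00325; months 13+ at r₁ = 25%/12 = 0.0208333.
After month 12: iterate B ← B·(1+r₀) − $185.00 for 12 months → $770.62.
Then at r₁ with $185.00/mo: n₂ = −ln(1 − r₁·B/P)/ln(1+r₁) ≈ 4.40 → 5 more payments.
Total paid = 16·$185.00 + $74.96 = $3,034.96; interest = $3,034.96 − $2,915.00 = $119.96.

$120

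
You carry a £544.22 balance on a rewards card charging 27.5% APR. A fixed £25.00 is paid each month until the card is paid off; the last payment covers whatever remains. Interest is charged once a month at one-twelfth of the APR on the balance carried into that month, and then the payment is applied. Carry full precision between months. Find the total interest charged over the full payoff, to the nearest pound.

Monthly rate r = 27.5%/12 = 2.29167% = 0.0229167.
Payoff takes n = ⌈−ln(1 − rB₀/P)/ln(1+r)⌉ = ⌈30.492⌉ = 31 payments; the last is £12.37.
Total paid = 30·£25.00 + £12.37 = £762.37.
Total interest = total paid − principal = £762.37 − £544.22 = £218.15.

£218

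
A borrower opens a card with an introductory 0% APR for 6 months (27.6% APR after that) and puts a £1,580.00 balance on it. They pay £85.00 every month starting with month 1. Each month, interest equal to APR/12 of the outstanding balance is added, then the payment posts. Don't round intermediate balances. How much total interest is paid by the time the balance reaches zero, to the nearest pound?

£208

Promo months 1–6 at r₀ = 0%/12 = 0; months 7+ at r₁ = 27.6%/12 = 0.023.
After month 6 (no interest yet): B = £1,580.00 − 6·£85.00 = £1,070.00.
Then at r₁ with £85.00/mo: n₂ = −ln(1 − r₁·B/P)/ln(1+r₁) ≈ 15.03 → 16 more payments.
Total paid = 21·£85.00 + £2.78 = £1,787.78; interest = £1,787.78 − £1,580.00 = £207.78.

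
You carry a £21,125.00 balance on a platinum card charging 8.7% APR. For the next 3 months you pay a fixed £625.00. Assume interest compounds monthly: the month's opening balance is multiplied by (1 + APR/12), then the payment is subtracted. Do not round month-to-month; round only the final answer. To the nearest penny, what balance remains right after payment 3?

Monthly rate r = 8.7%/12 = 0.725% = 0.00725.
Each month: B ← B·(1+r) − £625.00.
Month 1: interest £153.16; balance after payment £20,653.16.
Month 2: interest £149.74; balance after payment £20,177.89.
Month 3: interest £146.29; balance after payment £19,699.18.

£19,699.18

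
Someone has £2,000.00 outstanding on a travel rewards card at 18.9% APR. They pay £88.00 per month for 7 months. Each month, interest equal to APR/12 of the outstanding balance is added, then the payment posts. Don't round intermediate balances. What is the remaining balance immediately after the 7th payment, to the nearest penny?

£1,585.31

Monthly rate r = 18.9%/12 = 1.575% = 0.01575.
Each month: B ← B·(1+r) − £88.00.
Month 1: interest £31.50; balance after payment £1,943.50.
Month 2: interest £30.61; balance after payment £1,886.11.
Month 3: interest £29.71; balance after payment £1,827.82.
Month 4: interest £28.79; balance after payment £1,768.60.
Month 5: interest £27.86; balance after payment £1,708.46.
Month 6: interest £26.91; balance after payment £1,647.37.
Month 7: interest £25.95; balance after payment £1,585.31.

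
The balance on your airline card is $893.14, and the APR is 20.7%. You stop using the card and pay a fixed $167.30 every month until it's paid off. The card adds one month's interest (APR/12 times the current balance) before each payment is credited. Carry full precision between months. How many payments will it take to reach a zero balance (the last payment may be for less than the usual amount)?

Monthly rate r = 20.7%/12 = 1.725% = 0.01725.
Recurrence: B ← B·(1+r) − $167.30.
Month 1: interest $15.41; balance after payment $741.25.
Month 2: interest $12.79; balance after payment $586.73.
Month 3: interest $10.12; balance after payment $429.55.
Month 4: interest $7.41; balance after payment $269.66.
Month 5: interest $4.65; balance after payment $107.02.
Month 6: interest $1.85; balance after payment $0.00.

6 months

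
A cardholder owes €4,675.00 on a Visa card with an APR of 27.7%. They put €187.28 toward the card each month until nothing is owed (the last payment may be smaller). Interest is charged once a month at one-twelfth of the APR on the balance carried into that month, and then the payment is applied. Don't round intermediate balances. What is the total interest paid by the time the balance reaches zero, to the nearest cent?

€2,371.13

Monthly rate r = 27.7%/12 = 2.30833% = 0.0230833.
Payoff takes n = ⌈−ln(1 − rB₀/P)/ln(1+r)⌉ = ⌈37.621⌉ = 38 payments; the last is €116.77.
Total paid = 37·€187.28 + €116.77 = €7,046.13.
Total interest = total paid − principal = €7,046.13 − €4,675.00 = €2,371.13.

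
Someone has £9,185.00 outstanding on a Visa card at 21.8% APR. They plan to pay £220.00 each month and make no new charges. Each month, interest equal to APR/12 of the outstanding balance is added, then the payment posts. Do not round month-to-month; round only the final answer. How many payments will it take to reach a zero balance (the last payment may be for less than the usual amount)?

79 months

Monthly rate r = 21.8%/12 = 1.81667% = 0.0181667.
Recurrence: B ← B·(1+r) − £220.00.
Month 1: interest £166.86; balance after payment £9,131.86.
Month 2: interest £165.90; balance after payment £9,077.76.
Closed form: n = −ln(1 − rB₀/P)/ln(1+r) = −ln(0.24154)/ln(1.01817) ≈ 78.913, so the balance reaches zero during payment 79.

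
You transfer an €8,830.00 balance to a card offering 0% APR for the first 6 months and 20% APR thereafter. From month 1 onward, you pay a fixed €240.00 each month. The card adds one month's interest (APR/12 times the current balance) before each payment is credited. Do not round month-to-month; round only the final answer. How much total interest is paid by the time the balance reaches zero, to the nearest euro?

€3,063

Promo months 1–6 at r₀ = 0%/12 = 0; months 7+ at r₁ = 20%/12 = 0.0166667.
After month 6 (no interest yet): B = €8,830.00 − 6·€240.00 = €7,390.00.
Then at r₁ with €240.00/mo: n₂ = −ln(1 − r₁·B/P)/ln(1+r₁) ≈ 43.55 → 44 more payments.
Total paid = 49·€240.00 + €133.06 = €11,893.06; interest = €11,893.06 − €8,830.00 = €3,063.06.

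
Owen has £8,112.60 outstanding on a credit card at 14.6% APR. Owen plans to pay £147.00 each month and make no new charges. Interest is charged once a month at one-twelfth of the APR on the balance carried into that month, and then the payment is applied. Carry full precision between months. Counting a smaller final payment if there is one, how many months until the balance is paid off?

93 payments

Monthly rate r = 14.6%/12 = 1.21667% = 0.0121667.
Recurrence: B ← B·(1+r) − £147.00.
Month 1: interest £98.70; balance after payment £8,064.30.
Month 2: interest £98.12; balance after payment £8,015.42.
Closed form: n = −ln(1 − rB₀/P)/ln(1+r) = −ln(0.32855)/ln(1.01217) ≈ 92.041, so the balance reaches zero during payment 93.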